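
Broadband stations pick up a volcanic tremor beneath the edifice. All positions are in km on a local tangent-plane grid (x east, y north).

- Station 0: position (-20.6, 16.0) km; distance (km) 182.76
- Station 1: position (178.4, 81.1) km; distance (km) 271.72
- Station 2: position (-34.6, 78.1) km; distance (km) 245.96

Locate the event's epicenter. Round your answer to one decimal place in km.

x ≈ 43.9 km, y ≈ -155.0 km

Circle about each station: (x + 20.6)² + (y − 16.0)² = 182.76²; (x − 178.4)² + (y − 81.1)² = 271.72²; (x + 34.6)² + (y − 78.1)² = 245.96².
Subtracting the Station 0 equation from the Station 1 and Station 2 equations removes the quadratic terms:
398.0 x + 130.2 y = -2707.13
-28.0 x + 124.2 y = -20478.69
Solving the 2×2 system: x ≈ 43.9, y ≈ -155.0 km.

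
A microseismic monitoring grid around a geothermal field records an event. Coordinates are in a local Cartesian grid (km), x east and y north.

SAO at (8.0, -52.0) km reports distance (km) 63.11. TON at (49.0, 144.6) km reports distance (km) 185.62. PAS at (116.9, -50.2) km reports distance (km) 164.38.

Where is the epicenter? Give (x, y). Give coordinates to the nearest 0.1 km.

Circle about each station: (x − 8.0)² + (y + 52.0)² = 63.11²; (x − 49.0)² + (y − 144.6)² = 185.62²; (x − 116.9)² + (y + 50.2)² = 164.38².
Subtracting pairs of circle equations eliminates x²+y² and gives linear equations (the radical axes):
82.0 x + 393.2 y = -9929.75
217.8 x + 3.6 y = -9620.26
Solving the 2×2 system: x ≈ -43.9, y ≈ -16.1 km.

-43.9 km east, -16.1 km north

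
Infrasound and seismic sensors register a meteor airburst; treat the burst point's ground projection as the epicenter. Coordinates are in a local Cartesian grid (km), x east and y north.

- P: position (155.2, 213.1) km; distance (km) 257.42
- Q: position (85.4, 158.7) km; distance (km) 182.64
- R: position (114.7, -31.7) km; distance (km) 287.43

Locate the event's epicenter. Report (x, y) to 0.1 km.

-97.2 km east, 162.5 km north

Circle about each station: (x − 155.2)² + (y − 213.1)² = 257.42²; (x − 85.4)² + (y − 158.7)² = 182.64²; (x − 114.7)² + (y + 31.7)² = 287.43².
Subtracting the P equation from the Q and R equations removes the quadratic terms:
-139.6 x − 108.8 y = -4112.11
-81.0 x − 489.6 y = -71688.62
Solving the 2×2 system: x ≈ -97.2, y ≈ 162.5 km.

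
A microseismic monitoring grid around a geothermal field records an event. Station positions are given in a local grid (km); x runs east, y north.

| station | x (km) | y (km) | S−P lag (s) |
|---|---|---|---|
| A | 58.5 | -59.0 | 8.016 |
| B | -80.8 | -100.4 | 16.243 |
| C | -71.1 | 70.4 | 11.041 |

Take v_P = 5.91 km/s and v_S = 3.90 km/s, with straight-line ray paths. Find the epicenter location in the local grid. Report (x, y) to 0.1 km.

Distance from S−P lag: d = Δt · v_P v_S / (v_P − v_S) = Δt · (5.91·3.90)/(5.91−3.90) ≈ 11.4672·Δt.
So d_A = 91.92, d_B = 186.26, d_C = 126.61 km.
Circle about each station: (x − 58.5)² + (y + 59.0)² = 91.92²; (x + 80.8)² + (y + 100.4)² = 186.26²; (x + 71.1)² + (y − 70.4)² = 126.61².
Subtracting pairs of circle equations eliminates x²+y² and gives linear equations (the radical axes):
-278.6 x − 82.8 y = -16537.95
-259.2 x + 258.8 y = -4472.69
Solving the 2×2 system: x ≈ 49.7, y ≈ 32.5 km.

x ≈ 49.7 km, y ≈ 32.5 km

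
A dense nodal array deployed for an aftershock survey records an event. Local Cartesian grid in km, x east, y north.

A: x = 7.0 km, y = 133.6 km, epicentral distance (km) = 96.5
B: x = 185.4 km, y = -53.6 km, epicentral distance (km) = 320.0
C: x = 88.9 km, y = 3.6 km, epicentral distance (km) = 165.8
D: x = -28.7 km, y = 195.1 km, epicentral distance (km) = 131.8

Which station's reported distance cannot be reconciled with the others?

B

Solve using three stations at a time. Using A, C, D (subtract circle equations pairwise → linear system) gives (x, y) ≈ (-64.2, 67.9).
Distances from that point to each station vs reported:
  A: calculated 96.9 vs reported 96.5 → residual 0.4 km
  B: calculated 277.6 vs reported 320.0 → residual 42.4 km
  C: calculated 166.0 vs reported 165.8 → residual 0.2 km
  D: calculated 132.1 vs reported 131.8 → residual 0.3 km
A, C, D are mutually consistent (residuals ≈ 0); B is off by 42.4 km.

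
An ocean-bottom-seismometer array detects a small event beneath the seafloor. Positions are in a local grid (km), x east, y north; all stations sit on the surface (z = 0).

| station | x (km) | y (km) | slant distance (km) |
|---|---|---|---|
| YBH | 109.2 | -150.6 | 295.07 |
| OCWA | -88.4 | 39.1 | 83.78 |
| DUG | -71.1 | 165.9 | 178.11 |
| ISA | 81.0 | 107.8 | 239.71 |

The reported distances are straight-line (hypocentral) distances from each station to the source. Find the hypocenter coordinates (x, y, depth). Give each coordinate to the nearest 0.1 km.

Each station gives a sphere (x−x_i)² + (y−y_i)² + z² = d_i² (stations at z=0).
Subtracting the YBH sphere from OCWA and DUG: z² cancels, leaving linear equations in x and y:
-395.2 x + 379.4 y = 54785.59
-360.6 x + 633.0 y = 53316.15
Solving: x ≈ -127.491, y ≈ 11.600 km (keep extra digits for the depth step; rounded: -127.5, 11.6).
Then from the YBH sphere: z² = 295.07² − (x − 109.2)² − (y + 150.6)² with x = -127.491, y = 11.600, so z ≈ 68.810 ≈ 68.8 km.

x ≈ -127.5 km, y ≈ 11.6 km, depth ≈ 68.8 km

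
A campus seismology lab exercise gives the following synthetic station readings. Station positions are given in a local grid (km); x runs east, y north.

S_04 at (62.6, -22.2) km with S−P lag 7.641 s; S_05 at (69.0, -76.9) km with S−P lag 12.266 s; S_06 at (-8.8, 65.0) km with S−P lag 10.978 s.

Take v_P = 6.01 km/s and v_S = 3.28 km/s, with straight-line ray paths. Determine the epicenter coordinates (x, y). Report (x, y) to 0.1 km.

(8.3, -12.4)

Distance from S−P lag: d = Δt · v_P v_S / (v_P − v_S) = Δt · (6.01·3.28)/(6.01−3.28) ≈ 7.2208·Δt.
So d_S_04 = 55.17, d_S_05 = 88.57, d_S_06 = 79.27 km.
Circle about each station: (x − 62.6)² + (y + 22.2)² = 55.17²; (x − 69.0)² + (y + 76.9)² = 88.57²; (x + 8.8)² + (y − 65.0)² = 79.27².
Subtracting the S_04 equation from the S_05 and S_06 equations removes the quadratic terms:
12.8 x − 109.4 y = 1462.09
-142.8 x + 174.4 y = -3349.16
Solving the 2×2 system: x ≈ 8.3, y ≈ -12.4 km.
Check against S_04 (with the unrounded x, y): √((x − 62.6)²+(y + 22.2)²) = 55.16 ≈ 55.17 km. ✓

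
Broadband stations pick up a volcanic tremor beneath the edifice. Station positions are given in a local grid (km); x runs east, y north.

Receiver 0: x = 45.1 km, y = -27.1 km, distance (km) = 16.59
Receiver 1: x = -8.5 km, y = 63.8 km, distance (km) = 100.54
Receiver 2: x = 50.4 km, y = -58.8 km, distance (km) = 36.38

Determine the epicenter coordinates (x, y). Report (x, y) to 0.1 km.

Circle about each station: (x − 45.1)² + (y + 27.1)² = 16.59²; (x + 8.5)² + (y − 63.8)² = 100.54²; (x − 50.4)² + (y + 58.8)² = 36.38².
Subtracting pairs of circle equations eliminates x²+y² and gives linear equations (the radical axes):
-107.2 x + 181.8 y = -8458.79
10.6 x − 63.4 y = 2180.90
Solving the 2×2 system: x ≈ 28.7, y ≈ -29.6 km.
Check against Receiver 0 (with the unrounded x, y): √((x − 45.1)²+(y + 27.1)²) = 16.58 ≈ 16.59 km. ✓

(28.7, -29.6)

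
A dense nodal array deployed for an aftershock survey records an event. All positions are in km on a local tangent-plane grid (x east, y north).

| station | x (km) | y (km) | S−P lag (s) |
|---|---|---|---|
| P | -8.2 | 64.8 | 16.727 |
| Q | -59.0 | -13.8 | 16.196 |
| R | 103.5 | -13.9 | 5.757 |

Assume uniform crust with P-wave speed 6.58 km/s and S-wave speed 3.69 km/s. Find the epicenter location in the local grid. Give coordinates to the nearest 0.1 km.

(72.0, -50.6)

Distance from S−P lag: d = Δt · v_P v_S / (v_P − v_S) = Δt · (6.58·3.69)/(6.58−3.69) ≈ 8.4015·Δt.
So d_P = 140.53, d_Q = 136.07, d_R = 48.37 km.
Circle about each station: (x + 8.2)² + (y − 64.8)² = 140.53²; (x + 59.0)² + (y + 13.8)² = 136.07²; (x − 103.5)² + (y + 13.9)² = 48.37².
Subtracting pairs of circle equations eliminates x²+y² and gives linear equations (the radical axes):
-101.6 x − 157.2 y = 638.80
223.4 x − 157.4 y = 24048.20
Solving the 2×2 system: x ≈ 72.0, y ≈ -50.6 km.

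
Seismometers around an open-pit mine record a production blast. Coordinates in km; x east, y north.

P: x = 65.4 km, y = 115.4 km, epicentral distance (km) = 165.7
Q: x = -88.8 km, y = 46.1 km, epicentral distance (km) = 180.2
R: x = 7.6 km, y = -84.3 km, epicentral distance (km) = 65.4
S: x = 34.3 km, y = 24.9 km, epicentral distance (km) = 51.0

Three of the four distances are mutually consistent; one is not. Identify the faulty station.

Solve using three stations at a time. Using P, Q, R (subtract circle equations pairwise → linear system) gives (x, y) ≈ (63.5, -50.3).
Distances from that point to each station vs reported:
  P: calculated 165.7 vs reported 165.7 → residual 0.0 km
  Q: calculated 180.2 vs reported 180.2 → residual 0.0 km
  R: calculated 65.4 vs reported 65.4 → residual 0.0 km
  S: calculated 80.6 vs reported 51.0 → residual 29.6 km
P, Q, R are mutually consistent (residuals ≈ 0); S is off by 29.6 km.

S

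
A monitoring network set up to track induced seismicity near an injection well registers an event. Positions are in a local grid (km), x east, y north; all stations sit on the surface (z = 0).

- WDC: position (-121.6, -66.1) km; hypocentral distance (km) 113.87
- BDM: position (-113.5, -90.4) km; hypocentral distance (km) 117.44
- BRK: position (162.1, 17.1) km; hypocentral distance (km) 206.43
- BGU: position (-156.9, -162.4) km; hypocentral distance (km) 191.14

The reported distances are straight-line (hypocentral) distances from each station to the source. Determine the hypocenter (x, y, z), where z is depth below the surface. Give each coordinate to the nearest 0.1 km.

Each station gives a sphere (x−x_i)² + (y−y_i)² + z² = d_i² (stations at z=0).
Subtracting the WDC sphere from BDM and BRK: z² cancels, leaving linear equations in x and y:
16.2 x − 48.6 y = 1072.86
567.4 x + 166.4 y = -22233.92
Solving: x ≈ -29.799, y ≈ -32.008 km (keep extra digits for the depth step; rounded: -29.8, -32.0).
Then from the WDC sphere: z² = 113.87² − (x + 121.6)² − (y + 66.1)² with x = -29.799, y = -32.008, so z ≈ 58.109 ≈ 58.1 km.
Check against BGU (with the unrounded solution): distance 191.14 ≈ 191.14 km. ✓

(-29.8, -32.0, 58.1)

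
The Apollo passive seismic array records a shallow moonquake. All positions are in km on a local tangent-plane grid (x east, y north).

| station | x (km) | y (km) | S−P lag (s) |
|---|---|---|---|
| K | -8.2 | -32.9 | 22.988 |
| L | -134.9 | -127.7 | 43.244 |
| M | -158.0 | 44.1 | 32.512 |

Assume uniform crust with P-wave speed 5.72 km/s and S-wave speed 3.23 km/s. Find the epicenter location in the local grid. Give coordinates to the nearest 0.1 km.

Distance from S−P lag: d = Δt · v_P v_S / (v_P − v_S) = Δt · (5.72·3.23)/(5.72−3.23) ≈ 7.4199·Δt.
So d_K = 170.57, d_L = 320.87, d_M = 241.24 km.
Circle about each station: (x + 8.2)² + (y + 32.9)² = 170.57²; (x + 134.9)² + (y + 127.7)² = 320.87²; (x + 158.0)² + (y − 44.1)² = 241.24².
Subtracting pairs of circle equations eliminates x²+y² and gives linear equations (the radical axes):
-253.4 x − 189.6 y = -40507.78
-299.6 x + 154.0 y = -3343.45
Solving the 2×2 system: x ≈ 71.7, y ≈ 117.8 km.
Check against K (with the unrounded x, y): √((x + 8.2)²+(y + 32.9)²) = 170.58 ≈ 170.57 km. ✓

71.7 km east, 117.8 km north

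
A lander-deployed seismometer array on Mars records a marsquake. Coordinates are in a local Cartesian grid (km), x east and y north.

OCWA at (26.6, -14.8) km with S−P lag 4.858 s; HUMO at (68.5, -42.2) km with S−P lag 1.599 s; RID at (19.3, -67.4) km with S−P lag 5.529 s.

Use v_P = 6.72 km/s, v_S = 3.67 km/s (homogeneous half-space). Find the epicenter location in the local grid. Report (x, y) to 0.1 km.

Distance from S−P lag: d = Δt · v_P v_S / (v_P − v_S) = Δt · (6.72·3.67)/(6.72−3.67) ≈ 8.0860·Δt.
So d_OCWA = 39.28, d_HUMO = 12.93, d_RID = 44.71 km.
Circle about each station: (x − 26.6)² + (y + 14.8)² = 39.28²; (x − 68.5)² + (y + 42.2)² = 12.93²; (x − 19.3)² + (y + 67.4)² = 44.71².
Subtracting the OCWA equation from the HUMO and RID equations removes the quadratic terms:
83.8 x − 54.8 y = 6922.22
-14.6 x − 105.2 y = 3532.58
Solving the 2×2 system: x ≈ 55.6, y ≈ -41.3 km.

55.6 km east, -41.3 km north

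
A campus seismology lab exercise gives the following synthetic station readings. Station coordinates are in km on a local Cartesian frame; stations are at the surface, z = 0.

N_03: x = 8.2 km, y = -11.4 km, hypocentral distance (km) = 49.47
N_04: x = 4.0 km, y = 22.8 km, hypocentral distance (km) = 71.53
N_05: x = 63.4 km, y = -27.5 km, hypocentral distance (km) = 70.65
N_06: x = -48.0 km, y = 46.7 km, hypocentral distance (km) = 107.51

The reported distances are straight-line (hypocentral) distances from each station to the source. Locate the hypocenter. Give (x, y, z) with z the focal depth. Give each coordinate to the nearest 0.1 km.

Each station gives a sphere (x−x_i)² + (y−y_i)² + z² = d_i² (stations at z=0).
Subtracting the N_03 sphere from N_04 and N_05: z² cancels, leaving linear equations in x and y:
-8.4 x + 68.4 y = -2330.62
110.4 x − 32.2 y = 2034.47
Solving: x ≈ 8.805, y ≈ -32.992 km (keep extra digits for the depth step; rounded: 8.8, -33.0).
Then from the N_03 sphere: z² = 49.47² − (x − 8.2)² − (y + 11.4)² with x = 8.805, y = -32.992, so z ≈ 44.505 ≈ 44.5 km.

x ≈ 8.8 km, y ≈ -33.0 km, depth ≈ 44.5 km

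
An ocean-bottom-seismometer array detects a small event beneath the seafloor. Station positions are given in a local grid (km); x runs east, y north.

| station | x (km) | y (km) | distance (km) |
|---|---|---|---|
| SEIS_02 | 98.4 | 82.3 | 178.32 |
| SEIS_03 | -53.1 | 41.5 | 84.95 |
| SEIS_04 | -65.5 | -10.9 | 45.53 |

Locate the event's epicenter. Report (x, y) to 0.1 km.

Circle about each station: (x − 98.4)² + (y − 82.3)² = 178.32²; (x + 53.1)² + (y − 41.5)² = 84.95²; (x + 65.5)² + (y + 10.9)² = 45.53².
Subtracting the SEIS_02 equation from the SEIS_03 and SEIS_04 equations removes the quadratic terms:
-303.0 x − 81.6 y = 12667.53
-327.8 x − 186.4 y = 17678.25
Solving the 2×2 system: x ≈ -30.9, y ≈ -40.5 km.
Check against SEIS_02 (with the unrounded x, y): √((x − 98.4)²+(y − 82.3)²) = 178.32 ≈ 178.32 km. ✓

x ≈ -30.9 km, y ≈ -40.5 km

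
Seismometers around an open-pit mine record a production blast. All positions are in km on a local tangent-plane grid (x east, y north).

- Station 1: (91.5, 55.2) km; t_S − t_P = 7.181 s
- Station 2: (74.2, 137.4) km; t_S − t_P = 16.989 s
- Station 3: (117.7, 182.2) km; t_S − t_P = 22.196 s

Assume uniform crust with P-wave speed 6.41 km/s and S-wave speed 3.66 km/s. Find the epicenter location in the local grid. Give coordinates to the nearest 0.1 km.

Distance from S−P lag: d = Δt · v_P v_S / (v_P − v_S) = Δt · (6.41·3.66)/(6.41−3.66) ≈ 8.5311·Δt.
So d_Station 1 = 61.26, d_Station 2 = 144.94, d_Station 3 = 189.36 km.
Circle about each station: (x − 91.5)² + (y − 55.2)² = 61.26²; (x − 74.2)² + (y − 137.4)² = 144.94²; (x − 117.7)² + (y − 182.2)² = 189.36².
Subtracting pairs of circle equations eliminates x²+y² and gives linear equations (the radical axes):
-34.6 x + 164.4 y = -4289.71
52.4 x + 254.0 y = 3526.42
Solving the 2×2 system: x ≈ 95.9, y ≈ -5.9 km.

95.9 km east, -5.9 km north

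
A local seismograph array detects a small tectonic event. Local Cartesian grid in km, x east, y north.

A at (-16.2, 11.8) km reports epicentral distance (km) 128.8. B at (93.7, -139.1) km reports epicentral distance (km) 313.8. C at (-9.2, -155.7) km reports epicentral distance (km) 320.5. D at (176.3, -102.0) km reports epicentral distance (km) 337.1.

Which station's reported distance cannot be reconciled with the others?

C

Solve using three stations at a time. Using A, B, D (subtract circle equations pairwise → linear system) gives (x, y) ≈ (-69.0, 129.2).
Distances from that point to each station vs reported:
  A: calculated 128.7 vs reported 128.8 → residual 0.1 km
  B: calculated 313.8 vs reported 313.8 → residual 0.0 km
  C: calculated 291.1 vs reported 320.5 → residual 29.4 km
  D: calculated 337.1 vs reported 337.1 → residual 0.0 km
A, B, D are mutually consistent (residuals ≈ 0); C is off by 29.4 km.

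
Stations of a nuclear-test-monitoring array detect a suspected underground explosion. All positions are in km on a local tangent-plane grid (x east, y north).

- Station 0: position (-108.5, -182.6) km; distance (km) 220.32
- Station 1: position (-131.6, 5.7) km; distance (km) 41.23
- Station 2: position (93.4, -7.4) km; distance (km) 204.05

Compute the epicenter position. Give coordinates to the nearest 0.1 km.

Circle about each station: (x + 108.5)² + (y + 182.6)² = 220.32²; (x + 131.6)² + (y − 5.7)² = 41.23²; (x − 93.4)² + (y + 7.4)² = 204.05².
Subtracting the Station 0 equation from the Station 1 and Station 2 equations removes the quadratic terms:
-46.2 x + 376.6 y = 19077.03
403.8 x + 350.4 y = -29432.19
Solving the 2×2 system: x ≈ -105.6, y ≈ 37.7 km.
Check against Station 0 (with the unrounded x, y): √((x + 108.5)²+(y + 182.6)²) = 220.32 ≈ 220.32 km. ✓

(-105.6, 37.7)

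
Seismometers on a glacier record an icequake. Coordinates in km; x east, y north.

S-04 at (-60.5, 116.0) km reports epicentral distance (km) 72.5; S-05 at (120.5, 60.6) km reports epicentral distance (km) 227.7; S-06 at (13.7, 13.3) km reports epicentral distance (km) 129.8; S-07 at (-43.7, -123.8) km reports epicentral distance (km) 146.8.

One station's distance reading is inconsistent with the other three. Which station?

Solve using three stations at a time. Using S-04, S-05, S-06 (subtract circle equations pairwise → linear system) gives (x, y) ≈ (-107.2, 60.5).
Distances from that point to each station vs reported:
  S-04: calculated 72.5 vs reported 72.5 → residual 0.0 km
  S-05: calculated 227.7 vs reported 227.7 → residual 0.0 km
  S-06: calculated 129.8 vs reported 129.8 → residual 0.0 km
  S-07: calculated 195.0 vs reported 146.8 → residual 48.2 km
S-04, S-05, S-06 are mutually consistent (residuals ≈ 0); S-07 is off by 48.2 km.

S-07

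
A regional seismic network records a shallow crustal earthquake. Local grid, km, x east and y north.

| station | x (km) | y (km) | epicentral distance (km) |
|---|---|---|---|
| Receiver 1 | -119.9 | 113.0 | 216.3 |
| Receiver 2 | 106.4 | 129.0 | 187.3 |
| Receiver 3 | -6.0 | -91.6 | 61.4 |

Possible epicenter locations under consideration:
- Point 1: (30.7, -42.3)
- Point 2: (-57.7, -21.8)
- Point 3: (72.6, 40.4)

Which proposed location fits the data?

Point 1

For each candidate, compare |candidate − station| to the reported distance:
Point 1: residuals Receiver 1 0.0, Receiver 2 0.0, Receiver 3 0.1 → max 0.1 km
Point 2: residuals Receiver 1 67.8, Receiver 2 35.6, Receiver 3 25.5 → max 67.8 km
Point 3: residuals Receiver 1 10.6, Receiver 2 92.5, Receiver 3 92.2 → max 92.5 km
Only Point 1 has all residuals ≈ 0.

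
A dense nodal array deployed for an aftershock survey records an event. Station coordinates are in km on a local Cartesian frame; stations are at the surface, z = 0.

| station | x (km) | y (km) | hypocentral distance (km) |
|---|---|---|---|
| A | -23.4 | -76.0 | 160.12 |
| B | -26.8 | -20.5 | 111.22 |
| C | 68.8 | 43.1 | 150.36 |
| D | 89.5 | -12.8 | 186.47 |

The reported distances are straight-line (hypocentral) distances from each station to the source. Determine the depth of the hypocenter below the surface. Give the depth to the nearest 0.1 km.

Each station gives a sphere (x−x_i)² + (y−y_i)² + z² = d_i² (stations at z=0).
Subtracting the A sphere from B and C: z² cancels, leaving linear equations in x and y:
-6.8 x + 111.0 y = 8083.46
184.4 x + 238.2 y = 3297.77
Solving: x ≈ -70.600, y ≈ 68.499 km (keep extra digits for the depth step; rounded: -70.6, 68.5).
Then from the A sphere: z² = 160.12² − (x + 23.4)² − (y + 76.0)² with x = -70.600, y = 68.499, so z ≈ 50.305 ≈ 50.3 km.
Check against D (with the unrounded solution): distance 186.47 ≈ 186.47 km. ✓

depth ≈ 50.3 km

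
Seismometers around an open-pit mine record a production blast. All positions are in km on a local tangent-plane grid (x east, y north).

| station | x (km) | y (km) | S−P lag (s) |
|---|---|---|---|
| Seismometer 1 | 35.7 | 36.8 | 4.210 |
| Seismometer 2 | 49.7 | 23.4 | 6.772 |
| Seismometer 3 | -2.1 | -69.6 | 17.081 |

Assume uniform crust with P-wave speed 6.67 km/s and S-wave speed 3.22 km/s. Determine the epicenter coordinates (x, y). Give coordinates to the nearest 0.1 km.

Distance from S−P lag: d = Δt · v_P v_S / (v_P − v_S) = Δt · (6.67·3.22)/(6.67−3.22) ≈ 6.2253·Δt.
So d_Seismometer 1 = 26.21, d_Seismometer 2 = 42.16, d_Seismometer 3 = 106.33 km.
Circle about each station: (x − 35.7)² + (y − 36.8)² = 26.21²; (x − 49.7)² + (y − 23.4)² = 42.16²; (x + 2.1)² + (y + 69.6)² = 106.33².
Subtracting the Seismometer 1 equation from the Seismometer 2 and Seismometer 3 equations removes the quadratic terms:
28.0 x − 26.8 y = -701.58
-75.6 x − 212.8 y = -8399.26
Solving the 2×2 system: x ≈ 9.5, y ≈ 36.1 km.
Check against Seismometer 1 (with the unrounded x, y): √((x − 35.7)²+(y − 36.8)²) = 26.22 ≈ 26.21 km. ✓

9.5 km east, 36.1 km north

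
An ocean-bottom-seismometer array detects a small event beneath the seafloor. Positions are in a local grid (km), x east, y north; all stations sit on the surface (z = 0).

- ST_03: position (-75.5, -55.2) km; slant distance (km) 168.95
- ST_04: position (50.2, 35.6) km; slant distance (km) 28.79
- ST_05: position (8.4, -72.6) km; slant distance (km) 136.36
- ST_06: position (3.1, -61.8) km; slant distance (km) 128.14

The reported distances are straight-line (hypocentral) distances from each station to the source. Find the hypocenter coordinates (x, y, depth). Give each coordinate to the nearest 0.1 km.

Each station gives a sphere (x−x_i)² + (y−y_i)² + z² = d_i² (stations at z=0).
Subtracting the ST_03 sphere from ST_04 and ST_05: z² cancels, leaving linear equations in x and y:
251.4 x + 181.6 y = 22755.35
167.8 x − 34.8 y = 6544.08
Solving: x ≈ 50.490, y ≈ 55.408 km (keep extra digits for the depth step; rounded: 50.5, 55.4).
Then from the ST_03 sphere: z² = 168.95² − (x + 75.5)² − (y + 55.2)² with x = 50.490, y = 55.408, so z ≈ 20.892 ≈ 20.9 km.

x ≈ 50.5 km, y ≈ 55.4 km, depth ≈ 20.9 km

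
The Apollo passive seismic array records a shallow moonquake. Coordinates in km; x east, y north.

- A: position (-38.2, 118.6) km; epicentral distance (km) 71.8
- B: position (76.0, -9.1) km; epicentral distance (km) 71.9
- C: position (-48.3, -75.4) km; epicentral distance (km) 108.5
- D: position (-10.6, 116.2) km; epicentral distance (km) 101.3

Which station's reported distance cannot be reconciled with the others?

A

Solve using three stations at a time. Using B, C, D (subtract circle equations pairwise → linear system) gives (x, y) ≈ (8.9, 16.8).
Distances from that point to each station vs reported:
  A: calculated 112.2 vs reported 71.8 → residual 40.4 km
  B: calculated 71.9 vs reported 71.9 → residual 0.0 km
  C: calculated 108.5 vs reported 108.5 → residual 0.0 km
  D: calculated 101.3 vs reported 101.3 → residual 0.0 km
B, C, D are mutually consistent (residuals ≈ 0); A is off by 40.4 km.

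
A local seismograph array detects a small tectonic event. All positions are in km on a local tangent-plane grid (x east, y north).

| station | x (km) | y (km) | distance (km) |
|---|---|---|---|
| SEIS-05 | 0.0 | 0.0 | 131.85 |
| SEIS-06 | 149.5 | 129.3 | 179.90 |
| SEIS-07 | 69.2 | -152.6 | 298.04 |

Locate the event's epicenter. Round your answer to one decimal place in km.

(-30.4, 128.3)

Circle about each station: x² + y² = 131.85²; (x − 149.5)² + (y − 129.3)² = 179.90²; (x − 69.2)² + (y + 152.6)² = 298.04².
Subtracting pairs of circle equations eliminates x²+y² and gives linear equations (the radical axes):
299.0 x + 258.6 y = 24089.15
138.4 x − 305.2 y = -43368.02
Solving the 2×2 system: x ≈ -30.4, y ≈ 128.3 km.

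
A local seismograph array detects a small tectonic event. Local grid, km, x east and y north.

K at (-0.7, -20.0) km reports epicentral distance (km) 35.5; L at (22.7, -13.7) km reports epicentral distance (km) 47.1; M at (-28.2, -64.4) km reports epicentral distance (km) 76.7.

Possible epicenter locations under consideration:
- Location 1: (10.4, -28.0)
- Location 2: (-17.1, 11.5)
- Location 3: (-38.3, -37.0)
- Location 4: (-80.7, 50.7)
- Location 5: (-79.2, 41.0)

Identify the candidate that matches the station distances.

Location 2

For each candidate, compare |candidate − station| to the reported distance:
Location 1: residuals K 21.8, L 28.2, M 23.6 → max 28.2 km
Location 2: residuals K 0.0, L 0.0, M 0.0 → max 0.0 km
Location 3: residuals K 5.8, L 18.2, M 47.5 → max 47.5 km
Location 4: residuals K 71.3, L 74.7, M 49.8 → max 74.7 km
Location 5: residuals K 63.9, L 68.6, M 40.4 → max 68.6 km
Only Location 2 has all residuals ≈ 0.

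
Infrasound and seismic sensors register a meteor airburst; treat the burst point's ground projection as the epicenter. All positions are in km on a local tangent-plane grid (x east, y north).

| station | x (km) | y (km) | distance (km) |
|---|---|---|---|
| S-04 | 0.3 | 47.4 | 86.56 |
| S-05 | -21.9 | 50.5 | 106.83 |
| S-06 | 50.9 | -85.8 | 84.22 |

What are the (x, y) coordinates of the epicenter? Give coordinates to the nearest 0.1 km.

Circle about each station: (x − 0.3)² + (y − 47.4)² = 86.56²; (x + 21.9)² + (y − 50.5)² = 106.83²; (x − 50.9)² + (y + 85.8)² = 84.22².
Subtracting pairs of circle equations eliminates x²+y² and gives linear equations (the radical axes):
-44.4 x + 6.2 y = -3137.01
101.2 x − 266.4 y = 8105.23
Solving the 2×2 system: x ≈ 70.1, y ≈ -3.8 km.

x ≈ 70.1 km, y ≈ -3.8 km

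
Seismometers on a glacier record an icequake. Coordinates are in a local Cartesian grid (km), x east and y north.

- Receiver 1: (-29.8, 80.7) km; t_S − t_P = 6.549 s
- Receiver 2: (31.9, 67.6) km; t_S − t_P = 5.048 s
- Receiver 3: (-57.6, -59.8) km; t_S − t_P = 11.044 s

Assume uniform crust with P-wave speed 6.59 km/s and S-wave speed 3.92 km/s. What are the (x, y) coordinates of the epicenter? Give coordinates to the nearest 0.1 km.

Distance from S−P lag: d = Δt · v_P v_S / (v_P − v_S) = Δt · (6.59·3.92)/(6.59−3.92) ≈ 9.6752·Δt.
So d_Receiver 1 = 63.36, d_Receiver 2 = 48.84, d_Receiver 3 = 106.85 km.
Circle about each station: (x + 29.8)² + (y − 80.7)² = 63.36²; (x − 31.9)² + (y − 67.6)² = 48.84²; (x + 57.6)² + (y + 59.8)² = 106.85².
Subtracting the Receiver 1 equation from the Receiver 2 and Receiver 3 equations removes the quadratic terms:
123.4 x − 26.2 y = -184.02
-55.6 x − 281.0 y = -7909.16
Solving the 2×2 system: x ≈ 4.3, y ≈ 27.3 km.
Check against Receiver 1 (with the unrounded x, y): √((x + 29.8)²+(y − 80.7)²) = 63.37 ≈ 63.36 km. ✓

x ≈ 4.3 km, y ≈ 27.3 km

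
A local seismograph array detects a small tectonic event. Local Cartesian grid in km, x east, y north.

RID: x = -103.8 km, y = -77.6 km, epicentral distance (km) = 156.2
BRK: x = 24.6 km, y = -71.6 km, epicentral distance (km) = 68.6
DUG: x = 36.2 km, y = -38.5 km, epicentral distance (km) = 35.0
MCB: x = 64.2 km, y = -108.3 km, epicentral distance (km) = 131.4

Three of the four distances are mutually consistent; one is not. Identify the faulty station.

Solve using three stations at a time. Using RID, BRK, DUG (subtract circle equations pairwise → linear system) gives (x, y) ≈ (33.8, -3.6).
Distances from that point to each station vs reported:
  RID: calculated 156.2 vs reported 156.2 → residual 0.0 km
  BRK: calculated 68.6 vs reported 68.6 → residual 0.0 km
  DUG: calculated 34.9 vs reported 35.0 → residual 0.1 km
  MCB: calculated 109.0 vs reported 131.4 → residual 22.4 km
RID, BRK, DUG are mutually consistent (residuals ≈ 0); MCB is off by 22.4 km.

MCB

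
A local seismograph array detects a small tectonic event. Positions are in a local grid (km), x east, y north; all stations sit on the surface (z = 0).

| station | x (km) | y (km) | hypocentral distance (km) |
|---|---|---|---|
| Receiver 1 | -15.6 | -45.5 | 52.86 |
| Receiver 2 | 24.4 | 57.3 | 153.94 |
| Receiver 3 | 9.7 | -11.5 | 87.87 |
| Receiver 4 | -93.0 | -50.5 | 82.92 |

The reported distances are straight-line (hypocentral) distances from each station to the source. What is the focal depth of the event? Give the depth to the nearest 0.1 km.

Each station gives a sphere (x−x_i)² + (y−y_i)² + z² = d_i² (stations at z=0).
Subtracting the Receiver 1 sphere from Receiver 2 and Receiver 3: z² cancels, leaving linear equations in x and y:
80.0 x + 205.6 y = -19338.30
50.6 x + 68.0 y = -7014.23
Solving: x ≈ -25.612, y ≈ -84.092 km (keep extra digits for the depth step; rounded: -25.6, -84.1).
Then from the Receiver 1 sphere: z² = 52.86² − (x + 15.6)² − (y + 45.5)² with x = -25.612, y = -84.092, so z ≈ 34.707 ≈ 34.7 km.
Check against Receiver 4 (with the unrounded solution): distance 82.91 ≈ 82.92 km. ✓

z ≈ 34.7 km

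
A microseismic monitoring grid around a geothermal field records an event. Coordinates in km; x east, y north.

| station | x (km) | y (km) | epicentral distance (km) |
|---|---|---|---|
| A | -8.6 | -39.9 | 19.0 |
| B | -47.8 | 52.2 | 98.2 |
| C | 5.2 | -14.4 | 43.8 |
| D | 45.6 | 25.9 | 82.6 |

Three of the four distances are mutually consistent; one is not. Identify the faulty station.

Solve using three stations at a time. Using A, B, C (subtract circle equations pairwise → linear system) gives (x, y) ≈ (-27.3, -43.8).
Distances from that point to each station vs reported:
  A: calculated 19.1 vs reported 19.0 → residual 0.1 km
  B: calculated 98.2 vs reported 98.2 → residual 0.0 km
  C: calculated 43.8 vs reported 43.8 → residual 0.0 km
  D: calculated 100.9 vs reported 82.6 → residual 18.3 km
A, B, C are mutually consistent (residuals ≈ 0); D is off by 18.3 km.

D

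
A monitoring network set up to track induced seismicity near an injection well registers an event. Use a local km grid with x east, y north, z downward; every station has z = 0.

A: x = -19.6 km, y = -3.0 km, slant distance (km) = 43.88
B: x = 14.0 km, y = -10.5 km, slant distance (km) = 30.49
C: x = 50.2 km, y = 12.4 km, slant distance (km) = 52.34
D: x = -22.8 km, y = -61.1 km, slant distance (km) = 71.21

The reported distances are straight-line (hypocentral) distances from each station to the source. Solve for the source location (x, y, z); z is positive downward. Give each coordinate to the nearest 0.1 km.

x ≈ 12.0 km, y ≈ -6.8 km, depth ≈ 30.2 km

Each station gives a sphere (x−x_i)² + (y−y_i)² + z² = d_i² (stations at z=0).
Subtracting the A sphere from B and C: z² cancels, leaving linear equations in x and y:
67.2 x − 15.0 y = 908.90
139.6 x + 30.8 y = 1466.62
Solving: x ≈ 12.007, y ≈ -6.803 km (keep extra digits for the depth step; rounded: 12.0, -6.8).
Then from the A sphere: z² = 43.88² − (x + 19.6)² − (y + 3.0)² with x = 12.007, y = -6.803, so z ≈ 30.199 ≈ 30.2 km.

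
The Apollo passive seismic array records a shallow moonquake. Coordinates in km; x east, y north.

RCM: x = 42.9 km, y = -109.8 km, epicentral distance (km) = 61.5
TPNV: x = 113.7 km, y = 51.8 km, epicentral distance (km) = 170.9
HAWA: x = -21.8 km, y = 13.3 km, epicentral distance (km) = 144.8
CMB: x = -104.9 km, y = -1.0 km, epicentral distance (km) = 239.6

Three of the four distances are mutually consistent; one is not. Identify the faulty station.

HAWA

Solve using three stations at a time. Using RCM, TPNV, CMB (subtract circle equations pairwise → linear system) gives (x, y) ≈ (103.7, -118.8).
Distances from that point to each station vs reported:
  RCM: calculated 61.5 vs reported 61.5 → residual 0.0 km
  TPNV: calculated 170.9 vs reported 170.9 → residual 0.0 km
  HAWA: calculated 182.2 vs reported 144.8 → residual 37.4 km
  CMB: calculated 239.6 vs reported 239.6 → residual 0.0 km
RCM, TPNV, CMB are mutually consistent (residuals ≈ 0); HAWA is off by 37.4 km.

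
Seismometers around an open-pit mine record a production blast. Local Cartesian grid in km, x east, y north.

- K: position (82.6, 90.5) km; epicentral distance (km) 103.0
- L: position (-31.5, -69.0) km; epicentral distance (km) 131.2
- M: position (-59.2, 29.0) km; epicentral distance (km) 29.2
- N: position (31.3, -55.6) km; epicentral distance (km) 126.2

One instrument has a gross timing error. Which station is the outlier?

Solve using three stations at a time. Using K, L, N (subtract circle equations pairwise → linear system) gives (x, y) ≈ (-16.2, 61.3).
Distances from that point to each station vs reported:
  K: calculated 103.0 vs reported 103.0 → residual 0.0 km
  L: calculated 131.2 vs reported 131.2 → residual 0.0 km
  M: calculated 53.8 vs reported 29.2 → residual 24.6 km
  N: calculated 126.2 vs reported 126.2 → residual 0.0 km
K, L, N are mutually consistent (residuals ≈ 0); M is off by 24.6 km.

M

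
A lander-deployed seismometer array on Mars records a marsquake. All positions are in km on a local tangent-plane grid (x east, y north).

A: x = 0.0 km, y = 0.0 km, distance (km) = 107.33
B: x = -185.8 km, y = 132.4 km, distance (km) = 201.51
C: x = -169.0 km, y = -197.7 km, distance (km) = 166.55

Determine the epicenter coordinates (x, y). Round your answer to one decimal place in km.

Circle about each station: x² + y² = 107.33²; (x + 185.8)² + (y − 132.4)² = 201.51²; (x + 169.0)² + (y + 197.7)² = 166.55².
Subtracting the A equation from the B and C equations removes the quadratic terms:
-371.6 x + 264.8 y = 22964.85
-338.0 x − 395.4 y = 51427.12
Solving the 2×2 system: x ≈ -96.0, y ≈ -48.0 km.

-96.0 km east, -48.0 km north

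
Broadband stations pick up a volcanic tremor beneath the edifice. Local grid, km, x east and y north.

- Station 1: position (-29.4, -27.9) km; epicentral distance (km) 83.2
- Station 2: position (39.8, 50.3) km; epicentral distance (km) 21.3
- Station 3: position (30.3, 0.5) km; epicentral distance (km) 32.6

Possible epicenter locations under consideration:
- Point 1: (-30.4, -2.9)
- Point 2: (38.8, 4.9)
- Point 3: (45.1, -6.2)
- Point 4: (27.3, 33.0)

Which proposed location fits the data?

Point 4

For each candidate, compare |candidate − station| to the reported distance:
Point 1: residuals Station 1 58.2, Station 2 66.8, Station 3 28.2 → max 66.8 km
Point 2: residuals Station 1 7.5, Station 2 24.1, Station 3 23.0 → max 24.1 km
Point 3: residuals Station 1 5.6, Station 2 35.4, Station 3 16.4 → max 35.4 km
Point 4: residuals Station 1 0.0, Station 2 0.0, Station 3 0.0 → max 0.0 km
Only Point 4 has all residuals ≈ 0.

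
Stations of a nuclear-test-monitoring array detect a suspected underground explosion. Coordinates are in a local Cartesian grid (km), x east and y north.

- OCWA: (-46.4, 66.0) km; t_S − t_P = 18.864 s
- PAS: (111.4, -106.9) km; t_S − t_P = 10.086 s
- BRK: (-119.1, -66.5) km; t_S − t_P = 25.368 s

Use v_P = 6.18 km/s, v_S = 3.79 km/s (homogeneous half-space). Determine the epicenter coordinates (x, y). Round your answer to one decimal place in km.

x ≈ 122.7 km, y ≈ -8.7 km

Distance from S−P lag: d = Δt · v_P v_S / (v_P − v_S) = Δt · (6.18·3.79)/(6.18−3.79) ≈ 9.8001·Δt.
So d_OCWA = 184.87, d_PAS = 98.84, d_BRK = 248.61 km.
Circle about each station: (x + 46.4)² + (y − 66.0)² = 184.87²; (x − 111.4)² + (y + 106.9)² = 98.84²; (x + 119.1)² + (y + 66.5)² = 248.61².
Subtracting the OCWA equation from the PAS and BRK equations removes the quadratic terms:
315.6 x − 345.8 y = 41736.18
-145.4 x − 265.0 y = -15531.92
Solving the 2×2 system: x ≈ 122.7, y ≈ -8.7 km.
Check against OCWA (with the unrounded x, y): √((x + 46.4)²+(y − 66.0)²) = 184.87 ≈ 184.87 km. ✓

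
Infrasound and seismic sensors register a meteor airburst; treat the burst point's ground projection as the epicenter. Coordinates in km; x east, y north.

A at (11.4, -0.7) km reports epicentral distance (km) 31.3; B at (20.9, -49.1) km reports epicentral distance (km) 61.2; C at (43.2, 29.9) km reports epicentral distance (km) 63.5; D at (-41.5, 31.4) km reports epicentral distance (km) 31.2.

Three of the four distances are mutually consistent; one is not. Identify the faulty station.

Solve using three stations at a time. Using A, C, D (subtract circle equations pairwise → linear system) gives (x, y) ≈ (-17.5, 11.3).
Distances from that point to each station vs reported:
  A: calculated 31.3 vs reported 31.3 → residual 0.0 km
  B: calculated 71.6 vs reported 61.2 → residual 10.4 km
  C: calculated 63.5 vs reported 63.5 → residual 0.0 km
  D: calculated 31.2 vs reported 31.2 → residual 0.0 km
A, C, D are mutually consistent (residuals ≈ 0); B is off by 10.4 km.

B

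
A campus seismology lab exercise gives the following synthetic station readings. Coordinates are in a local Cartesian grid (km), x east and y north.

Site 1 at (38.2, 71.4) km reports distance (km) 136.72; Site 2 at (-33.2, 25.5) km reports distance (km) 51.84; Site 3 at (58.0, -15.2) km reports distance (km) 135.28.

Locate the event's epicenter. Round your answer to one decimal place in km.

x ≈ -76.7 km, y ≈ -2.7 km

Circle about each station: (x − 38.2)² + (y − 71.4)² = 136.72²; (x + 33.2)² + (y − 25.5)² = 51.84²; (x − 58.0)² + (y + 15.2)² = 135.28².
Subtracting pairs of circle equations eliminates x²+y² and gives linear equations (the radical axes):
-142.8 x − 91.8 y = 11200.26
39.6 x − 173.2 y = -2570.48
Solving the 2×2 system: x ≈ -76.7, y ≈ -2.7 km.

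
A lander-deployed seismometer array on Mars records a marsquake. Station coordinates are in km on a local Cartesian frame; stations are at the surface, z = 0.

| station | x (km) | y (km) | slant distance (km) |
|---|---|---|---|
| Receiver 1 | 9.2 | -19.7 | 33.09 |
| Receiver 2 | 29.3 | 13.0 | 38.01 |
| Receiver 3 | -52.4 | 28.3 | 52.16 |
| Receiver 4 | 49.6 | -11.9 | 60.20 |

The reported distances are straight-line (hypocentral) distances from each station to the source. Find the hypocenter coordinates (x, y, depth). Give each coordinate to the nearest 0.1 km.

Each station gives a sphere (x−x_i)² + (y−y_i)² + z² = d_i² (stations at z=0).
Subtracting the Receiver 1 sphere from Receiver 2 and Receiver 3: z² cancels, leaving linear equations in x and y:
40.2 x + 65.4 y = 204.95
-123.2 x + 96.0 y = 1448.20
Solving: x ≈ -6.297, y ≈ 7.004 km (keep extra digits for the depth step; rounded: -6.3, 7.0).
Then from the Receiver 1 sphere: z² = 33.09² − (x − 9.2)² − (y + 19.7)² with x = -6.297, y = 7.004, so z ≈ 11.903 ≈ 11.9 km.
Check against Receiver 4 (with the unrounded solution): distance 60.20 ≈ 60.20 km. ✓

x ≈ -6.3 km, y ≈ 7.0 km, depth ≈ 11.9 km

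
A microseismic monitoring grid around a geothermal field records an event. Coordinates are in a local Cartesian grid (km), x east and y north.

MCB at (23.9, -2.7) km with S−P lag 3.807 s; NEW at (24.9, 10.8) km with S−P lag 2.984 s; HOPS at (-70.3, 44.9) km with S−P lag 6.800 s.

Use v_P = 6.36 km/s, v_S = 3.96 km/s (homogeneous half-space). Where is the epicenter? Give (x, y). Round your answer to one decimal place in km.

Distance from S−P lag: d = Δt · v_P v_S / (v_P − v_S) = Δt · (6.36·3.96)/(6.36−3.96) ≈ 10.4940·Δt.
So d_MCB = 39.95, d_NEW = 31.31, d_HOPS = 71.36 km.
Circle about each station: (x − 23.9)² + (y + 2.7)² = 39.95²; (x − 24.9)² + (y − 10.8)² = 31.31²; (x + 70.3)² + (y − 44.9)² = 71.36².
Subtracting pairs of circle equations eliminates x²+y² and gives linear equations (the radical axes):
2.0 x + 27.0 y = 773.84
-188.4 x + 95.2 y = 2883.35
Solving the 2×2 system: x ≈ -0.8, y ≈ 28.7 km.

(-0.8, 28.7)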